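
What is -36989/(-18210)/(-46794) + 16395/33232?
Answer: 3492314380963/7079402491920 ≈ 0.49331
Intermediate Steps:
-36989/(-18210)/(-46794) + 16395/33232 = -36989*(-1/18210)*(-1/46794) + 16395*(1/33232) = (36989/18210)*(-1/46794) + 16395/33232 = -36989/852118740 + 16395/33232 = 3492314380963/7079402491920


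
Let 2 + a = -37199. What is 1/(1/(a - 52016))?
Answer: -89217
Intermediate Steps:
a = -37201 (a = -2 - 37199 = -37201)
1/(1/(a - 52016)) = 1/(1/(-37201 - 52016)) = 1/(1/(-89217)) = 1/(-1/89217) = -89217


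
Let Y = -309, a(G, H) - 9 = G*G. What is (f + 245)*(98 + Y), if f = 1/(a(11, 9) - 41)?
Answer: -4601066/89 ≈ -51697.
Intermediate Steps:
a(G, H) = 9 + G² (a(G, H) = 9 + G*G = 9 + G²)
f = 1/89 (f = 1/((9 + 11²) - 41) = 1/((9 + 121) - 41) = 1/(130 - 41) = 1/89 ≈ 0.011236)
(f + 245)*(98 + Y) = (1/89 + 245)*(98 - 309) = (21806/89)*(-211) = -4601066/89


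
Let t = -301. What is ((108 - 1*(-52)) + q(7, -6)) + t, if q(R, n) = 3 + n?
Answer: -144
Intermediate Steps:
((108 - 1*(-52)) + q(7, -6)) + t = ((108 - 1*(-52)) + (3 - 6)) - 301 = ((108 + 52) - 3) - 301 = (160 - 3) - 301 = 157 - 301 = -144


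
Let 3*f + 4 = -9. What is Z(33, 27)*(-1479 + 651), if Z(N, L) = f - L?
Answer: 25944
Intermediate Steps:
f = -13/3 (f = -4/3 + (⅓)*(-9) = -4/3 - 3 = -13/3 ≈ -4.3333)
Z(N, L) = -13/3 - L
Z(33, 27)*(-1479 + 651) = (-13/3 - 1*27)*(-1479 + 651) = (-13/3 - 27)*(-828) = -94/3*(-828) = 25944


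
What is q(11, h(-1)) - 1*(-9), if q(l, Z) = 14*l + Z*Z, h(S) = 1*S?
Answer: 164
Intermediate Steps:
h(S) = S
q(l, Z) = Z² + 14*l (q(l, Z) = 14*l + Z² = Z² + 14*l)
q(11, h(-1)) - 1*(-9) = ((-1)² + 14*11) - 1*(-9) = (1 + 154) + 9 = 155 + 9 = 164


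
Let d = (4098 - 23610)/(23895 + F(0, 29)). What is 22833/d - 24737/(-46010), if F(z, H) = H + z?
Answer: -174533248129/6234355 ≈ -27995.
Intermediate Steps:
d = -4878/5981 (d = (4098 - 23610)/(23895 + (29 + 0)) = -19512/(23895 + 29) = -19512/23924 = -19512*1/23924 = -4878/5981 ≈ -0.81558)
22833/d - 24737/(-46010) = 22833/(-4878/5981) - 24737/(-46010) = 22833*(-5981/4878) - 24737*(-1/46010) = -15173797/542 + 24737/46010 = -174533248129/6234355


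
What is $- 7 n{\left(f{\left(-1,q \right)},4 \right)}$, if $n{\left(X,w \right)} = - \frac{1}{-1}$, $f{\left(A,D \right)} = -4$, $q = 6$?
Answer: $-7$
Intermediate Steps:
$n{\left(X,w \right)} = 1$ ($n{\left(X,w \right)} = \left(-1\right) \left(-1\right) = 1$)
$- 7 n{\left(f{\left(-1,q \right)},4 \right)} = \left(-7\right) 1 = -7$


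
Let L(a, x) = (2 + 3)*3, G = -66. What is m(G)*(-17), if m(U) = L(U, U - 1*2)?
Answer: -255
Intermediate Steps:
L(a, x) = 15 (L(a, x) = 5*3 = 15)
m(U) = 15
m(G)*(-17) = 15*(-17) = -255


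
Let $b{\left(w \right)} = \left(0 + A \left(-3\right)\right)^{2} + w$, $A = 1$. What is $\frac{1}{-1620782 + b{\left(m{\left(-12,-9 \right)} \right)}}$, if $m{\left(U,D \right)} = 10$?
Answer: $- \frac{1}{1620763} \approx -6.1699 \cdot 10^{-7}$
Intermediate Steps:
$b{\left(w \right)} = 9 + w$ ($b{\left(w \right)} = \left(0 + 1 \left(-3\right)\right)^{2} + w = \left(0 - 3\right)^{2} + w = \left(-3\right)^{2} + w = 9 + w$)
$\frac{1}{-1620782 + b{\left(m{\left(-12,-9 \right)} \right)}} = \frac{1}{-1620782 + \left(9 + 10\right)} = \frac{1}{-1620782 + 19} = \frac{1}{-1620763} = - \frac{1}{1620763}$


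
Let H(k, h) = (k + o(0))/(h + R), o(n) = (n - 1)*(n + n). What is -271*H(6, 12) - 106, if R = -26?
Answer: 71/7 ≈ 10.143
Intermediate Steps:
o(n) = 2*n*(-1 + n) (o(n) = (-1 + n)*(2*n) = 2*n*(-1 + n))
H(k, h) = k/(-26 + h) (H(k, h) = (k + 2*0*(-1 + 0))/(h - 26) = (k + 2*0*(-1))/(-26 + h) = (k + 0)/(-26 + h) = k/(-26 + h))
-271*H(6, 12) - 106 = -1626/(-26 + 12) - 106 = -1626/(-14) - 106 = -1626*(-1)/14 - 106 = -271*(-3/7) - 106 = 813/7 - 106 = 71/7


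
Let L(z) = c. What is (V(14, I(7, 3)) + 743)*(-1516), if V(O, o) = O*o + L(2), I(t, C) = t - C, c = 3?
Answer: -1215832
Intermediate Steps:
L(z) = 3
V(O, o) = 3 + O*o (V(O, o) = O*o + 3 = 3 + O*o)
(V(14, I(7, 3)) + 743)*(-1516) = ((3 + 14*(7 - 1*3)) + 743)*(-1516) = ((3 + 14*(7 - 3)) + 743)*(-1516) = ((3 + 14*4) + 743)*(-1516) = ((3 + 56) + 743)*(-1516) = (59 + 743)*(-1516) = 802*(-1516) = -1215832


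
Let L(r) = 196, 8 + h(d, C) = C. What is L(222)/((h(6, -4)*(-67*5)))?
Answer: 49/1005 ≈ 0.048756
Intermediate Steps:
h(d, C) = -8 + C
L(222)/((h(6, -4)*(-67*5))) = 196/(((-8 - 4)*(-67*5))) = 196/((-12*(-335))) = 196/4020 = 196*(1/4020) = 49/1005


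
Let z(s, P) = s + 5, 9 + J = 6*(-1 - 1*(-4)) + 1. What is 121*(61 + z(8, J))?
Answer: 8954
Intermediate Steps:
J = 10 (J = -9 + (6*(-1 - 1*(-4)) + 1) = -9 + (6*(-1 + 4) + 1) = -9 + (6*3 + 1) = -9 + (18 + 1) = -9 + 19 = 10)
z(s, P) = 5 + s
121*(61 + z(8, J)) = 121*(61 + (5 + 8)) = 121*(61 + 13) = 121*74 = 8954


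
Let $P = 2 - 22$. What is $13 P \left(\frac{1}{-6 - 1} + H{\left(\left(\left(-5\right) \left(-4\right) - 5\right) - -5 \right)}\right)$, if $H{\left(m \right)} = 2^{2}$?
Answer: $- \frac{7020}{7} \approx -1002.9$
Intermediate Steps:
$P = -20$
$H{\left(m \right)} = 4$
$13 P \left(\frac{1}{-6 - 1} + H{\left(\left(\left(-5\right) \left(-4\right) - 5\right) - -5 \right)}\right) = 13 \left(-20\right) \left(\frac{1}{-6 - 1} + 4\right) = - 260 \left(\frac{1}{-7} + 4\right) = - 260 \left(- \frac{1}{7} + 4\right) = \left(-260\right) \frac{27}{7} = - \frac{7020}{7}$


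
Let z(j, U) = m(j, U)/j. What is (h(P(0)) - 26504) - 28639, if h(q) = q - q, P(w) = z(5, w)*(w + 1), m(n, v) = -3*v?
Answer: -55143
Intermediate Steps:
z(j, U) = -3*U/j (z(j, U) = (-3*U)/j = -3*U/j)
P(w) = -3*w*(1 + w)/5 (P(w) = (-3*w/5)*(w + 1) = (-3*w*⅕)*(1 + w) = (-3*w/5)*(1 + w) = -3*w*(1 + w)/5)
h(q) = 0
(h(P(0)) - 26504) - 28639 = (0 - 26504) - 28639 = -26504 - 28639 = -55143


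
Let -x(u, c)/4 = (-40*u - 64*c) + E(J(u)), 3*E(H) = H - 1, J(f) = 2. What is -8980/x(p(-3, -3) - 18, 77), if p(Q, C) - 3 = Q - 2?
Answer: -6735/12383 ≈ -0.54389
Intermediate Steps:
p(Q, C) = 1 + Q (p(Q, C) = 3 + (Q - 2) = 3 + (-2 + Q) = 1 + Q)
E(H) = -⅓ + H/3 (E(H) = (H - 1)/3 = (-1 + H)/3 = -⅓ + H/3)
x(u, c) = -4/3 + 160*u + 256*c (x(u, c) = -4*((-40*u - 64*c) + (-⅓ + (⅓)*2)) = -4*((-64*c - 40*u) + (-⅓ + ⅔)) = -4*((-64*c - 40*u) + ⅓) = -4*(⅓ - 64*c - 40*u) = -4/3 + 160*u + 256*c)
-8980/x(p(-3, -3) - 18, 77) = -8980/(-4/3 + 160*((1 - 3) - 18) + 256*77) = -8980/(-4/3 + 160*(-2 - 18) + 19712) = -8980/(-4/3 + 160*(-20) + 19712) = -8980/(-4/3 - 3200 + 19712) = -8980/49532/3 = -8980*3/49532 = -6735/12383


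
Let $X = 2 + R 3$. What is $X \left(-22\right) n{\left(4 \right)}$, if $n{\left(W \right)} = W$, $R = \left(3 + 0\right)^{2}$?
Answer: $-2552$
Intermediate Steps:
$R = 9$ ($R = 3^{2} = 9$)
$X = 29$ ($X = 2 + 9 \cdot 3 = 2 + 27 = 29$)
$X \left(-22\right) n{\left(4 \right)} = 29 \left(-22\right) 4 = \left(-638\right) 4 = -2552$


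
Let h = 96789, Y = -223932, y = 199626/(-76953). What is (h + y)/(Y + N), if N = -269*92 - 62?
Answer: -190974469/490806234 ≈ -0.38910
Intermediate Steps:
y = -66542/25651 (y = 199626*(-1/76953) = -66542/25651 ≈ -2.5941)
N = -24810 (N = -24748 - 62 = -24810)
(h + y)/(Y + N) = (96789 - 66542/25651)/(-223932 - 24810) = (2482668097/25651)/(-248742) = (2482668097/25651)*(-1/248742) = -190974469/490806234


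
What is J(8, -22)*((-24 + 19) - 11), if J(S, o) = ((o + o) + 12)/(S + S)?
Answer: 32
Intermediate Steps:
J(S, o) = (12 + 2*o)/(2*S) (J(S, o) = (2*o + 12)/((2*S)) = (12 + 2*o)*(1/(2*S)) = (12 + 2*o)/(2*S))
J(8, -22)*((-24 + 19) - 11) = ((6 - 22)/8)*((-24 + 19) - 11) = ((⅛)*(-16))*(-5 - 11) = -2*(-16) = 32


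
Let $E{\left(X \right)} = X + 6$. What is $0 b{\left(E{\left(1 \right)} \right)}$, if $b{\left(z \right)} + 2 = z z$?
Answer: $0$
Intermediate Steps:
$E{\left(X \right)} = 6 + X$
$b{\left(z \right)} = -2 + z^{2}$ ($b{\left(z \right)} = -2 + z z = -2 + z^{2}$)
$0 b{\left(E{\left(1 \right)} \right)} = 0 \left(-2 + \left(6 + 1\right)^{2}\right) = 0 \left(-2 + 7^{2}\right) = 0 \left(-2 + 49\right) = 0 \cdot 47 = 0$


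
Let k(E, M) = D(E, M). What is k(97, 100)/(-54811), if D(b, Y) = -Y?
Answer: 100/54811 ≈ 0.0018245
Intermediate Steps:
k(E, M) = -M
k(97, 100)/(-54811) = -1*100/(-54811) = -100*(-1/54811) = 100/54811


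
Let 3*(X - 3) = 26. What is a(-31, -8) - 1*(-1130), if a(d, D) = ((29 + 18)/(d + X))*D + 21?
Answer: 33943/29 ≈ 1170.4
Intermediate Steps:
X = 35/3 (X = 3 + (⅓)*26 = 3 + 26/3 = 35/3 ≈ 11.667)
a(d, D) = 21 + 47*D/(35/3 + d) (a(d, D) = ((29 + 18)/(d + 35/3))*D + 21 = (47/(35/3 + d))*D + 21 = 47*D/(35/3 + d) + 21 = 21 + 47*D/(35/3 + d))
a(-31, -8) - 1*(-1130) = 3*(245 + 21*(-31) + 47*(-8))/(35 + 3*(-31)) - 1*(-1130) = 3*(245 - 651 - 376)/(35 - 93) + 1130 = 3*(-782)/(-58) + 1130 = 3*(-1/58)*(-782) + 1130 = 1173/29 + 1130 = 33943/29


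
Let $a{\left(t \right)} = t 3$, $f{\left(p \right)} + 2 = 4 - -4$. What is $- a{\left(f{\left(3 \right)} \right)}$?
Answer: $-18$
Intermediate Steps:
$f{\left(p \right)} = 6$ ($f{\left(p \right)} = -2 + \left(4 - -4\right) = -2 + \left(4 + 4\right) = -2 + 8 = 6$)
$a{\left(t \right)} = 3 t$
$- a{\left(f{\left(3 \right)} \right)} = - 3 \cdot 6 = \left(-1\right) 18 = -18$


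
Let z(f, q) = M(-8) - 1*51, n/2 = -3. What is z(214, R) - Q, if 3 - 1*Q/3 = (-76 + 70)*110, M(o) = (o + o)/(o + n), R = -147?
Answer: -14272/7 ≈ -2038.9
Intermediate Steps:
n = -6 (n = 2*(-3) = -6)
M(o) = 2*o/(-6 + o) (M(o) = (o + o)/(o - 6) = (2*o)/(-6 + o) = 2*o/(-6 + o))
z(f, q) = -349/7 (z(f, q) = 2*(-8)/(-6 - 8) - 1*51 = 2*(-8)/(-14) - 51 = 2*(-8)*(-1/14) - 51 = 8/7 - 51 = -349/7)
Q = 1989 (Q = 9 - 3*(-76 + 70)*110 = 9 - (-18)*110 = 9 - 3*(-660) = 9 + 1980 = 1989)
z(214, R) - Q = -349/7 - 1*1989 = -349/7 - 1989 = -14272/7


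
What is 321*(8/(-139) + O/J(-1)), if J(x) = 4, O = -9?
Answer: -411843/556 ≈ -740.72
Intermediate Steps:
321*(8/(-139) + O/J(-1)) = 321*(8/(-139) - 9/4) = 321*(8*(-1/139) - 9*¼) = 321*(-8/139 - 9/4) = 321*(-1283/556) = -411843/556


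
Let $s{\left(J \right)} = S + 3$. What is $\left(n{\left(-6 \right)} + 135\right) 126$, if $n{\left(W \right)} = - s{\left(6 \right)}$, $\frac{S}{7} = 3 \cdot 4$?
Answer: $6048$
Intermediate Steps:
$S = 84$ ($S = 7 \cdot 3 \cdot 4 = 7 \cdot 12 = 84$)
$s{\left(J \right)} = 87$ ($s{\left(J \right)} = 84 + 3 = 87$)
$n{\left(W \right)} = -87$ ($n{\left(W \right)} = \left(-1\right) 87 = -87$)
$\left(n{\left(-6 \right)} + 135\right) 126 = \left(-87 + 135\right) 126 = 48 \cdot 126 = 6048$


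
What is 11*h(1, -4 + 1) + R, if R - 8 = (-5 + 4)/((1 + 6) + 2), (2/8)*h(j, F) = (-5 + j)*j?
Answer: -1513/9 ≈ -168.11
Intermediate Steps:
h(j, F) = 4*j*(-5 + j) (h(j, F) = 4*((-5 + j)*j) = 4*(j*(-5 + j)) = 4*j*(-5 + j))
R = 71/9 (R = 8 + (-5 + 4)/((1 + 6) + 2) = 8 - 1/(7 + 2) = 8 - 1/9 = 8 - 1*⅑ = 8 - ⅑ = 71/9 ≈ 7.8889)
11*h(1, -4 + 1) + R = 11*(4*1*(-5 + 1)) + 71/9 = 11*(4*1*(-4)) + 71/9 = 11*(-16) + 71/9 = -176 + 71/9 = -1513/9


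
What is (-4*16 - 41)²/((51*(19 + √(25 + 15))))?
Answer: 23275/1819 - 2450*√10/1819 ≈ 8.5362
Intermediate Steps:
(-4*16 - 41)²/((51*(19 + √(25 + 15)))) = (-64 - 41)²/((51*(19 + √40))) = (-105)²/((51*(19 + 2*√10))) = 11025/(969 + 102*√10)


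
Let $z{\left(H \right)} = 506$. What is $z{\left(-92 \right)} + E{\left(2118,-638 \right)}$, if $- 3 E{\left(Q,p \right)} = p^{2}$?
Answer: $- \frac{405526}{3} \approx -1.3518 \cdot 10^{5}$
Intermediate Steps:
$E{\left(Q,p \right)} = - \frac{p^{2}}{3}$
$z{\left(-92 \right)} + E{\left(2118,-638 \right)} = 506 - \frac{\left(-638\right)^{2}}{3} = 506 - \frac{407044}{3} = - \frac{405526}{3}$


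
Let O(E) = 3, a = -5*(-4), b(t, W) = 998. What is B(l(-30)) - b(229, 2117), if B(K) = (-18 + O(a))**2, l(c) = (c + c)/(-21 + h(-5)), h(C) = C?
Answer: -773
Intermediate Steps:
a = 20
l(c) = -c/13 (l(c) = (c + c)/(-21 - 5) = (2*c)/(-26) = (2*c)*(-1/26) = -c/13)
B(K) = 225 (B(K) = (-18 + 3)**2 = (-15)**2 = 225)
B(l(-30)) - b(229, 2117) = 225 - 1*998 = 225 - 998 = -773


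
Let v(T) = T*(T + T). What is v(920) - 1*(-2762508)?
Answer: 4455308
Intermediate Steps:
v(T) = 2*T² (v(T) = T*(2*T) = 2*T²)
v(920) - 1*(-2762508) = 2*920² - 1*(-2762508) = 2*846400 + 2762508 = 1692800 + 2762508 = 4455308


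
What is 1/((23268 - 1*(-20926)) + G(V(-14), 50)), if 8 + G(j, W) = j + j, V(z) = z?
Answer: 1/44158 ≈ 2.2646e-5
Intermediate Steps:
G(j, W) = -8 + 2*j (G(j, W) = -8 + (j + j) = -8 + 2*j)
1/((23268 - 1*(-20926)) + G(V(-14), 50)) = 1/((23268 - 1*(-20926)) + (-8 + 2*(-14))) = 1/((23268 + 20926) + (-8 - 28)) = 1/(44194 - 36) = 1/44158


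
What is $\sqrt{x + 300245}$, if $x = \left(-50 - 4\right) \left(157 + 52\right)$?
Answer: $\sqrt{288959} \approx 537.55$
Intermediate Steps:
$x = -11286$ ($x = \left(-54\right) 209 = -11286$)
$\sqrt{x + 300245} = \sqrt{-11286 + 300245} = \sqrt{288959}$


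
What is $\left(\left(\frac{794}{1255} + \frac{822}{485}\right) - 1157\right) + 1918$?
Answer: $\frac{18584735}{24347} \approx 763.33$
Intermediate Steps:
$\left(\left(\frac{794}{1255} + \frac{822}{485}\right) - 1157\right) + 1918 = \left(\frac{56668}{24347} - 1157\right) + 1918 = - \frac{28112811}{24347} + 1918 = \frac{18584735}{24347}$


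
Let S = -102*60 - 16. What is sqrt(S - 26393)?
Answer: I*sqrt(32529) ≈ 180.36*I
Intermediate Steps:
S = -6136 (S = -6120 - 16 = -6136)
sqrt(S - 26393) = sqrt(-6136 - 26393) = sqrt(-32529) = I*sqrt(32529)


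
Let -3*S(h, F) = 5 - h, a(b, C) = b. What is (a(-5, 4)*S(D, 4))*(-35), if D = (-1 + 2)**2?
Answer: -700/3 ≈ -233.33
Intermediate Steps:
D = 1 (D = 1**2 = 1)
S(h, F) = -5/3 + h/3 (S(h, F) = -(5 - h)/3 = -5/3 + h/3)
(a(-5, 4)*S(D, 4))*(-35) = -5*(-5/3 + (1/3)*1)*(-35) = -5*(-5/3 + 1/3)*(-35) = -5*(-4/3)*(-35) = (20/3)*(-35) = -700/3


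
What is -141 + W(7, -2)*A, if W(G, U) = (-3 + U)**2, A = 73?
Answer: 1684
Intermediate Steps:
-141 + W(7, -2)*A = -141 + (-3 - 2)**2*73 = -141 + (-5)**2*73 = -141 + 25*73 = -141 + 1825 = 1684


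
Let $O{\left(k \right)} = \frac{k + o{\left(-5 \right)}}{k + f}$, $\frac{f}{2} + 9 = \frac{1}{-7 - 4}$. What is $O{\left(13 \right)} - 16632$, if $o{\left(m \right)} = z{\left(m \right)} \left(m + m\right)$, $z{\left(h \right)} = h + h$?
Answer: $- \frac{949267}{57} \approx -16654.0$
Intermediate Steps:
$z{\left(h \right)} = 2 h$
$o{\left(m \right)} = 4 m^{2}$ ($o{\left(m \right)} = 2 m \left(m + m\right) = 2 m 2 m = 4 m^{2}$)
$f = - \frac{200}{11}$ ($f = -18 + \frac{2}{-7 - 4} = -18 + \frac{2}{-11} = -18 + 2 \left(- \frac{1}{11}\right) = -18 - \frac{2}{11} = - \frac{200}{11} \approx -18.182$)
$O{\left(k \right)} = \frac{100 + k}{- \frac{200}{11} + k}$ ($O{\left(k \right)} = \frac{k + 4 \left(-5\right)^{2}}{k - \frac{200}{11}} = \frac{k + 4 \cdot 25}{- \frac{200}{11} + k} = \frac{k + 100}{- \frac{200}{11} + k} = \frac{100 + k}{- \frac{200}{11} + k}$)
$O{\left(13 \right)} - 16632 = \frac{11 \left(100 + 13\right)}{-200 + 11 \cdot 13} - 16632 = 11 \frac{1}{-200 + 143} \cdot 113 - 16632 = 11 \frac{1}{-57} \cdot 113 - 16632 = 11 \left(- \frac{1}{57}\right) 113 - 16632 = - \frac{1243}{57} - 16632 = - \frac{949267}{57}$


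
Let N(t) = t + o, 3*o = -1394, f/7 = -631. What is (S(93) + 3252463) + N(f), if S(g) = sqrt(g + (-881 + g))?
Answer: 9742744/3 + I*sqrt(695) ≈ 3.2476e+6 + 26.363*I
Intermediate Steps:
f = -4417 (f = 7*(-631) = -4417)
o = -1394/3 (o = (1/3)*(-1394) = -1394/3 ≈ -464.67)
N(t) = -1394/3 + t (N(t) = t - 1394/3 = -1394/3 + t)
S(g) = sqrt(-881 + 2*g)
(S(93) + 3252463) + N(f) = (sqrt(-881 + 2*93) + 3252463) + (-1394/3 - 4417) = (sqrt(-881 + 186) + 3252463) - 14645/3 = (sqrt(-695) + 3252463) - 14645/3 = (I*sqrt(695) + 3252463) - 14645/3 = (3252463 + I*sqrt(695)) - 14645/3 = 9742744/3 + I*sqrt(695)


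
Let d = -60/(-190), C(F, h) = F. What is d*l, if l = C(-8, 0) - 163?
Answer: -54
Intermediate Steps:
d = 6/19 (d = -60*(-1/190) = 6/19 ≈ 0.31579)
l = -171 (l = -8 - 163 = -171)
d*l = (6/19)*(-171) = -54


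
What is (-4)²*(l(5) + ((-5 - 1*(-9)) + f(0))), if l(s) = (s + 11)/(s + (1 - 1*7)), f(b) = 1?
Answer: -176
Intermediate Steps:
l(s) = (11 + s)/(-6 + s) (l(s) = (11 + s)/(s + (1 - 7)) = (11 + s)/(s - 6) = (11 + s)/(-6 + s))
(-4)²*(l(5) + ((-5 - 1*(-9)) + f(0))) = (-4)²*((11 + 5)/(-6 + 5) + ((-5 - 1*(-9)) + 1)) = 16*(16/(-1) + ((-5 + 9) + 1)) = 16*(-1*16 + (4 + 1)) = 16*(-16 + 5) = 16*(-11) = -176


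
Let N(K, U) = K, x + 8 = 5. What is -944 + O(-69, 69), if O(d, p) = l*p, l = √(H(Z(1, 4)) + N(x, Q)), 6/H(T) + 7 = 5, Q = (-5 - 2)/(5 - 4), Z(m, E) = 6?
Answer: -944 + 69*I*√6 ≈ -944.0 + 169.01*I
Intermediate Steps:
x = -3 (x = -8 + 5 = -3)
Q = -7 (Q = -7/1 = -7*1 = -7)
H(T) = -3 (H(T) = 6/(-7 + 5) = 6/(-2) = 6*(-½) = -3)
l = I*√6 (l = √(-3 - 3) = √(-6) = I*√6 ≈ 2.4495*I)
O(d, p) = I*p*√6 (O(d, p) = (I*√6)*p = I*p*√6)
-944 + O(-69, 69) = -944 + I*69*√6 = -944 + 69*I*√6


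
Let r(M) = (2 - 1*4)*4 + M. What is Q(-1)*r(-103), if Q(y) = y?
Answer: 111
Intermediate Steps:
r(M) = -8 + M (r(M) = (2 - 4)*4 + M = -2*4 + M = -8 + M)
Q(-1)*r(-103) = -(-8 - 103) = -1*(-111) = 111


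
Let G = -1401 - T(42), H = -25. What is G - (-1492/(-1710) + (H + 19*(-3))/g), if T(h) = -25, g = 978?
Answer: -191876153/139365 ≈ -1376.8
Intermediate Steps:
G = -1376 (G = -1401 - 1*(-25) = -1401 + 25 = -1376)
G - (-1492/(-1710) + (H + 19*(-3))/g) = -1376 - (-1492/(-1710) + (-25 + 19*(-3))/978) = -1376 - (-1492*(-1/1710) + (-25 - 57)*(1/978)) = -1376 - (746/855 - 82*1/978) = -1376 - (746/855 - 41/489) = -1376 - 1*109913/139365 = -1376 - 109913/139365 = -191876153/139365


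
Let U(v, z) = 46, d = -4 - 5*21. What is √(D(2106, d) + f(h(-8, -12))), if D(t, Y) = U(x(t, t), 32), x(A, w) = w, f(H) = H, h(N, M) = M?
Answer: √34 ≈ 5.8309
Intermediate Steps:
d = -109 (d = -4 - 105 = -109)
D(t, Y) = 46
√(D(2106, d) + f(h(-8, -12))) = √(46 - 12) = √34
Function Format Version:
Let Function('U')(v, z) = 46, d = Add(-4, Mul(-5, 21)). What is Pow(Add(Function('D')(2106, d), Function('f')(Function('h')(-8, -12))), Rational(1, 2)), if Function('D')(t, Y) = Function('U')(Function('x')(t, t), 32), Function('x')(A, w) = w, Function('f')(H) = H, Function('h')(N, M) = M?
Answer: Pow(34, Rational(1, 2)) ≈ 5.8309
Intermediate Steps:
d = -109 (d = Add(-4, -105) = -109)
Function('D')(t, Y) = 46
Pow(Add(Function('D')(2106, d), Function('f')(Function('h')(-8, -12))), Rational(1, 2)) = Pow(Add(46, -12), Rational(1, 2)) = Pow(34, Rational(1, 2))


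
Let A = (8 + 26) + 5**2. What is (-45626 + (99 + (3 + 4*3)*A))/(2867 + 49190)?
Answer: -44642/52057 ≈ -0.85756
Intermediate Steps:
A = 59 (A = 34 + 25 = 59)
(-45626 + (99 + (3 + 4*3)*A))/(2867 + 49190) = (-45626 + (99 + (3 + 4*3)*59))/(2867 + 49190) = (-45626 + (99 + (3 + 12)*59))/52057 = (-45626 + (99 + 15*59))*(1/52057) = (-45626 + (99 + 885))*(1/52057) = (-45626 + 984)*(1/52057) = -44642*1/52057 = -44642/52057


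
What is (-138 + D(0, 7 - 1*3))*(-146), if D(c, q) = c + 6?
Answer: 19272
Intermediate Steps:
D(c, q) = 6 + c
(-138 + D(0, 7 - 1*3))*(-146) = (-138 + (6 + 0))*(-146) = (-138 + 6)*(-146) = -132*(-146) = 19272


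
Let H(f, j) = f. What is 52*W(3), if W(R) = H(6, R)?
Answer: 312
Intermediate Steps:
W(R) = 6
52*W(3) = 52*6 = 312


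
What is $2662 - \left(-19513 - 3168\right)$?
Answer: $25343$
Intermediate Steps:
$2662 - \left(-19513 - 3168\right) = 2662 - -22681 = 2662 + 22681 = 25343$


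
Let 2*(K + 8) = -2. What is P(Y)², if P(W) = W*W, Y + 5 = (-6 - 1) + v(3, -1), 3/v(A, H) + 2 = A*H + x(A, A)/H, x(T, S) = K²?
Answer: 1147523000625/54700816 ≈ 20978.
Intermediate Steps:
K = -9 (K = -8 + (½)*(-2) = -8 - 1 = -9)
x(T, S) = 81 (x(T, S) = (-9)² = 81)
v(A, H) = 3/(-2 + 81/H + A*H) (v(A, H) = 3/(-2 + (A*H + 81/H)) = 3/(-2 + (81/H + A*H)) = 3/(-2 + 81/H + A*H))
Y = -1035/86 (Y = -5 + ((-6 - 1) + 3*(-1)/(81 - 2*(-1) + 3*(-1)²)) = -5 + (-7 + 3*(-1)/(81 + 2 + 3*1)) = -5 + (-7 + 3*(-1)/(81 + 2 + 3)) = -5 + (-7 + 3*(-1)/86) = -5 + (-7 + 3*(-1)*(1/86)) = -5 + (-7 - 3/86) = -5 - 605/86 = -1035/86 ≈ -12.035)
P(W) = W²
P(Y)² = ((-1035/86)²)² = (1071225/7396)² = 1147523000625/54700816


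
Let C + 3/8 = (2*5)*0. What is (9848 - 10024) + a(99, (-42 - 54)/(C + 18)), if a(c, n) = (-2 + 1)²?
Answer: -175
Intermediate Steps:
C = -3/8 (C = -3/8 + (2*5)*0 = -3/8 + 10*0 = -3/8 + 0 = -3/8 ≈ -0.37500)
a(c, n) = 1 (a(c, n) = (-1)² = 1)
(9848 - 10024) + a(99, (-42 - 54)/(C + 18)) = (9848 - 10024) + 1 = -176 + 1 = -175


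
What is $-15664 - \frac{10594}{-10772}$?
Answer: $- \frac{84361007}{5386} \approx -15663.0$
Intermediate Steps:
$-15664 - \frac{10594}{-10772} = -15664 - - \frac{5297}{5386} = -15664 + \frac{5297}{5386} = - \frac{84361007}{5386}$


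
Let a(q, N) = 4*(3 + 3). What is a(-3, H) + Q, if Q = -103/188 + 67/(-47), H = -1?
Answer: 4141/188 ≈ 22.027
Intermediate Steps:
a(q, N) = 24 (a(q, N) = 4*6 = 24)
Q = -371/188 (Q = -103*1/188 + 67*(-1/47) = -103/188 - 67/47 = -371/188 ≈ -1.9734)
a(-3, H) + Q = 24 - 371/188 = 4141/188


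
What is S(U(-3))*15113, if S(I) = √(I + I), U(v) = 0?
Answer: 0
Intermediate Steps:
S(I) = √2*√I (S(I) = √(2*I) = √2*√I)
S(U(-3))*15113 = (√2*√0)*15113 = (√2*0)*15113 = 0*15113 = 0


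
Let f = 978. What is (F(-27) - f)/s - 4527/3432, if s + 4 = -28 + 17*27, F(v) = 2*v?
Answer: -1824951/488488 ≈ -3.7359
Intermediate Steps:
s = 427 (s = -4 + (-28 + 17*27) = -4 + (-28 + 459) = -4 + 431 = 427)
(F(-27) - f)/s - 4527/3432 = (2*(-27) - 1*978)/427 - 4527/3432 = (-54 - 978)*(1/427) - 4527*1/3432 = -1032*1/427 - 1509/1144 = -1032/427 - 1509/1144 = -1824951/488488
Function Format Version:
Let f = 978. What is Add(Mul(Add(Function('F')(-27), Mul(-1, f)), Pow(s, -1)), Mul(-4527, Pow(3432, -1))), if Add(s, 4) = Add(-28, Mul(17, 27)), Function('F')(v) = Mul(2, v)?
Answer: Rational(-1824951, 488488) ≈ -3.7359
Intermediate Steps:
s = 427 (s = Add(-4, Add(-28, Mul(17, 27))) = Add(-4, Add(-28, 459)) = Add(-4, 431) = 427)
Add(Mul(Add(Function('F')(-27), Mul(-1, f)), Pow(s, -1)), Mul(-4527, Pow(3432, -1))) = Add(Mul(Add(Mul(2, -27), Mul(-1, 978)), Pow(427, -1)), Mul(-4527, Pow(3432, -1))) = Add(Mul(Add(-54, -978), Rational(1, 427)), Mul(-4527, Rational(1, 3432))) = Add(Mul(-1032, Rational(1, 427)), Rational(-1509, 1144)) = Add(Rational(-1032, 427), Rational(-1509, 1144)) = Rational(-1824951, 488488)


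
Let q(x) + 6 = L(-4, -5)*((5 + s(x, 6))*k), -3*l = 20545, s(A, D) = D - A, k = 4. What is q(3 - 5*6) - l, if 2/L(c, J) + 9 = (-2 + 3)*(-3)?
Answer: 6817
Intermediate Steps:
L(c, J) = -⅙ (L(c, J) = 2/(-9 + (-2 + 3)*(-3)) = 2/(-9 + 1*(-3)) = 2/(-9 - 3) = 2/(-12) = 2*(-1/12) = -⅙)
l = -20545/3 (l = -⅓*20545 = -20545/3 ≈ -6848.3)
q(x) = -40/3 + 2*x/3 (q(x) = -6 - (5 + (6 - x))*4/6 = -6 - (11 - x)*4/6 = -6 - (44 - 4*x)/6 = -6 + (-22/3 + 2*x/3) = -40/3 + 2*x/3)
q(3 - 5*6) - l = (-40/3 + 2*(3 - 5*6)/3) - 1*(-20545/3) = (-40/3 + 2*(3 - 30)/3) + 20545/3 = (-40/3 + (⅔)*(-27)) + 20545/3 = (-40/3 - 18) + 20545/3 = -94/3 + 20545/3 = 6817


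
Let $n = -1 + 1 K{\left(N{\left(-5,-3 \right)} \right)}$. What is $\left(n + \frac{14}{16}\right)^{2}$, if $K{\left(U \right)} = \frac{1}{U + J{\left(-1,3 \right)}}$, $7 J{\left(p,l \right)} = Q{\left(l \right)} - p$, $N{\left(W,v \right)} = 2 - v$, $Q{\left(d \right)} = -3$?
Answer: $\frac{529}{69696} \approx 0.0075901$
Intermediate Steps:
$J{\left(p,l \right)} = - \frac{3}{7} - \frac{p}{7}$ ($J{\left(p,l \right)} = \frac{-3 - p}{7} = - \frac{3}{7} - \frac{p}{7}$)
$K{\left(U \right)} = \frac{1}{- \frac{2}{7} + U}$ ($K{\left(U \right)} = \frac{1}{U - \frac{2}{7}} = \frac{1}{- \frac{2}{7} + U}$)
$n = - \frac{26}{33}$ ($n = -1 + 1 \frac{7}{-2 + 7 \left(2 - -3\right)} = -1 + 1 \frac{7}{-2 + 7 \left(2 + 3\right)} = -1 + 1 \frac{7}{-2 + 7 \cdot 5} = -1 + 1 \frac{7}{-2 + 35} = -1 + 1 \cdot \frac{7}{33} = -1 + \frac{7}{33} = - \frac{26}{33} \approx -0.78788$)
$\left(n + \frac{14}{16}\right)^{2} = \left(- \frac{26}{33} + \frac{14}{16}\right)^{2} = \left(- \frac{26}{33} + 14 \cdot \frac{1}{16}\right)^{2} = \left(- \frac{26}{33} + \frac{7}{8}\right)^{2} = \left(\frac{23}{264}\right)^{2} = \frac{529}{69696}$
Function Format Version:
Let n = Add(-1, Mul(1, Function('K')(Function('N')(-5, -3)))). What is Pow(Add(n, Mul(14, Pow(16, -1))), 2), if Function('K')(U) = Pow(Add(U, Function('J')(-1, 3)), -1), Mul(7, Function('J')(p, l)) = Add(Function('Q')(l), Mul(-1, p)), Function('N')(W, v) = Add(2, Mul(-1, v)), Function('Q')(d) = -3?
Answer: Rational(529, 69696) ≈ 0.0075901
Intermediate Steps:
Function('J')(p, l) = Add(Rational(-3, 7), Mul(Rational(-1, 7), p)) (Function('J')(p, l) = Mul(Rational(1, 7), Add(-3, Mul(-1, p))) = Add(Rational(-3, 7), Mul(Rational(-1, 7), p)))
Function('K')(U) = Pow(Add(Rational(-2, 7), U), -1) (Function('K')(U) = Pow(Add(U, Add(Rational(-3, 7), Mul(Rational(-1, 7), -1))), -1) = Pow(Add(U, Add(Rational(-3, 7), Rational(1, 7))), -1) = Pow(Add(U, Rational(-2, 7)), -1) = Pow(Add(Rational(-2, 7), U), -1))
n = Rational(-26, 33) (n = Add(-1, Mul(1, Mul(7, Pow(Add(-2, Mul(7, Add(2, Mul(-1, -3)))), -1)))) = Add(-1, Mul(1, Mul(7, Pow(Add(-2, Mul(7, Add(2, 3))), -1)))) = Add(-1, Mul(1, Mul(7, Pow(Add(-2, Mul(7, 5)), -1)))) = Add(-1, Mul(1, Mul(7, Pow(Add(-2, 35), -1)))) = Add(-1, Mul(1, Mul(7, Pow(33, -1)))) = Add(-1, Mul(1, Mul(7, Rational(1, 33)))) = Add(-1, Mul(1, Rational(7, 33))) = Add(-1, Rational(7, 33)) = Rational(-26, 33) ≈ -0.78788)
Pow(Add(n, Mul(14, Pow(16, -1))), 2) = Pow(Add(Rational(-26, 33), Mul(14, Pow(16, -1))), 2) = Pow(Add(Rational(-26, 33), Mul(14, Rational(1, 16))), 2) = Pow(Add(Rational(-26, 33), Rational(7, 8)), 2) = Pow(Rational(23, 264), 2) = Rational(529, 69696)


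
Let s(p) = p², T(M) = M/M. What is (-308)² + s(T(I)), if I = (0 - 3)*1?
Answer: 94865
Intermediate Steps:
I = -3 (I = -3*1 = -3)
T(M) = 1
(-308)² + s(T(I)) = (-308)² + 1² = 94864 + 1 = 94865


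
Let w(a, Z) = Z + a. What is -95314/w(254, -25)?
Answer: -95314/229 ≈ -416.22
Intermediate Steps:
-95314/w(254, -25) = -95314/(-25 + 254) = -95314/229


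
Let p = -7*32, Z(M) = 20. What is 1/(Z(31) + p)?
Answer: -1/204 ≈ -0.0049020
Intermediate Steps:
p = -224
1/(Z(31) + p) = 1/(20 - 224) = 1/(-204) = -1/204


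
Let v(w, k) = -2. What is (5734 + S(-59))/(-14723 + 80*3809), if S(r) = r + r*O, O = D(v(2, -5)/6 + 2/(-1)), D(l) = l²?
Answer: 2536/137367 ≈ 0.018461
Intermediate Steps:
O = 49/9 (O = (-2/6 + 2/(-1))² = (-2*⅙ + 2*(-1))² = (-⅓ - 2)² = (-7/3)² = 49/9 ≈ 5.4444)
S(r) = 58*r/9 (S(r) = r + r*(49/9) = r + 49*r/9 = 58*r/9)
(5734 + S(-59))/(-14723 + 80*3809) = (5734 + (58/9)*(-59))/(-14723 + 80*3809) = (5734 - 3422/9)/(-14723 + 304720) = (48184/9)/289997 = (48184/9)*(1/289997) = 2536/137367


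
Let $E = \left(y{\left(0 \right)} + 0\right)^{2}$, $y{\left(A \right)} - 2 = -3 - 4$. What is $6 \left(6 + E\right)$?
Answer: $186$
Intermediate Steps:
$y{\left(A \right)} = -5$ ($y{\left(A \right)} = 2 - 7 = -5$)
$E = 25$ ($E = \left(-5 + 0\right)^{2} = \left(-5\right)^{2} = 25$)
$6 \left(6 + E\right) = 6 \left(6 + 25\right) = 6 \cdot 31 = 186$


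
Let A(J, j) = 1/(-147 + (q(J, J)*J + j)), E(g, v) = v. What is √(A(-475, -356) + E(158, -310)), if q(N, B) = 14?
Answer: I*√15861283943/7153 ≈ 17.607*I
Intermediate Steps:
A(J, j) = 1/(-147 + j + 14*J) (A(J, j) = 1/(-147 + (14*J + j)) = 1/(-147 + (j + 14*J)) = 1/(-147 + j + 14*J))
√(A(-475, -356) + E(158, -310)) = √(1/(-147 - 356 + 14*(-475)) - 310) = √(1/(-147 - 356 - 6650) - 310) = √(1/(-7153) - 310) = √(-1/7153 - 310) = √(-2217431/7153) = I*√15861283943/7153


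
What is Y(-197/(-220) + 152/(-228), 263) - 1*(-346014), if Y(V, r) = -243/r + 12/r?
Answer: 91001451/263 ≈ 3.4601e+5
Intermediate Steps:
Y(V, r) = -231/r
Y(-197/(-220) + 152/(-228), 263) - 1*(-346014) = -231/263 - 1*(-346014) = -231*1/263 + 346014 = -231/263 + 346014 = 91001451/263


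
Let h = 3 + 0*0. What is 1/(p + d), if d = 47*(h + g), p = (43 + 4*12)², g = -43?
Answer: 1/6401 ≈ 0.00015623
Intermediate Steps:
h = 3 (h = 3 + 0 = 3)
p = 8281 (p = (43 + 48)² = 91² = 8281)
d = -1880 (d = 47*(3 - 43) = 47*(-40) = -1880)
1/(p + d) = 1/(8281 - 1880) = 1/6401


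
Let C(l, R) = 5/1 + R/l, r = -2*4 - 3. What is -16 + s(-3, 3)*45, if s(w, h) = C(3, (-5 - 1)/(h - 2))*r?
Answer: -1501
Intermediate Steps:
r = -11 (r = -8 - 3 = -11)
C(l, R) = 5 + R/l (C(l, R) = 5*1 + R/l = 5 + R/l)
s(w, h) = -55 + 22/(-2 + h) (s(w, h) = (5 + ((-5 - 1)/(h - 2))/3)*(-11) = (5 - 6/(-2 + h)*(1/3))*(-11) = (5 - 2/(-2 + h))*(-11) = -55 + 22/(-2 + h))
-16 + s(-3, 3)*45 = -16 + (11*(12 - 5*3)/(-2 + 3))*45 = -16 + (11*(12 - 15)/1)*45 = -16 + (11*1*(-3))*45 = -16 - 33*45 = -16 - 1485 = -1501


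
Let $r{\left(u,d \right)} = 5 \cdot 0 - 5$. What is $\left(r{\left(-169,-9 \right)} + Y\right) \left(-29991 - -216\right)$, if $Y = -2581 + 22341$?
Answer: $-588205125$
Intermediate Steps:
$Y = 19760$
$r{\left(u,d \right)} = -5$ ($r{\left(u,d \right)} = 0 - 5 = -5$)
$\left(r{\left(-169,-9 \right)} + Y\right) \left(-29991 - -216\right) = \left(-5 + 19760\right) \left(-29991 - -216\right) = 19755 \left(-29991 + \left(-662 + 878\right)\right) = 19755 \left(-29991 + 216\right) = 19755 \left(-29775\right) = -588205125$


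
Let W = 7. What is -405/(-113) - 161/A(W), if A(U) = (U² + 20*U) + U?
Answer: 8741/3164 ≈ 2.7626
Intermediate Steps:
A(U) = U² + 21*U
-405/(-113) - 161/A(W) = -405/(-113) - 161*1/(7*(21 + 7)) = -405*(-1/113) - 161/(7*28) = 405/113 - 161/196 = 405/113 - 161*1/196 = 405/113 - 23/28 = 8741/3164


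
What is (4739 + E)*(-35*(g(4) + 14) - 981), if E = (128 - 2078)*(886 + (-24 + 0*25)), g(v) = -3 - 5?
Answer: 1996307751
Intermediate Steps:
g(v) = -8
E = -1680900 (E = -1950*(886 + (-24 + 0)) = -1950*(886 - 24) = -1950*862 = -1680900)
(4739 + E)*(-35*(g(4) + 14) - 981) = (4739 - 1680900)*(-35*(-8 + 14) - 981) = -1676161*(-35*6 - 981) = -1676161*(-210 - 981) = -1676161*(-1191) = 1996307751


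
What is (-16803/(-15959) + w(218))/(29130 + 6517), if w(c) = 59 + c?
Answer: 4437446/568890473 ≈ 0.0078002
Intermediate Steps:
(-16803/(-15959) + w(218))/(29130 + 6517) = (-16803/(-15959) + (59 + 218))/(29130 + 6517) = (-16803*(-1/15959) + 277)/35647 = (16803/15959 + 277)*(1/35647) = (4437446/15959)*(1/35647) = 4437446/568890473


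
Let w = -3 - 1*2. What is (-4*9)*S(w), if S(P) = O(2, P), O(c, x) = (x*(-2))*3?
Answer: -1080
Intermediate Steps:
w = -5 (w = -3 - 2 = -5)
O(c, x) = -6*x (O(c, x) = -2*x*3 = -6*x)
S(P) = -6*P
(-4*9)*S(w) = (-4*9)*(-6*(-5)) = -36*30 = -1080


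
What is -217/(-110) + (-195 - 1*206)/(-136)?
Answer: 36811/7480 ≈ 4.9213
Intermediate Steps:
-217/(-110) + (-195 - 1*206)/(-136) = -217*(-1/110) + (-195 - 206)*(-1/136) = 217/110 - 401*(-1/136) = 217/110 + 401/136 = 36811/7480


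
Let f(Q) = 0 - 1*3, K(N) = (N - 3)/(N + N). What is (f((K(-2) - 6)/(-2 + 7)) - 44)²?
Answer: 2209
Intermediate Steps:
K(N) = (-3 + N)/(2*N) (K(N) = (-3 + N)/((2*N)) = (-3 + N)*(1/(2*N)) = (-3 + N)/(2*N))
f(Q) = -3 (f(Q) = 0 - 3 = -3)
(f((K(-2) - 6)/(-2 + 7)) - 44)² = (-3 - 44)² = (-47)² = 2209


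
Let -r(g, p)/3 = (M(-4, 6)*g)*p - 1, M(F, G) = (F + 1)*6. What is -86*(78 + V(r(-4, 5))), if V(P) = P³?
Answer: 107434937130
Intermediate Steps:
M(F, G) = 6 + 6*F (M(F, G) = (1 + F)*6 = 6 + 6*F)
r(g, p) = 3 + 54*g*p (r(g, p) = -3*(((6 + 6*(-4))*g)*p - 1) = -3*(((6 - 24)*g)*p - 1) = -3*((-18*g)*p - 1) = -3*(-18*g*p - 1) = -3*(-1 - 18*g*p) = 3 + 54*g*p)
-86*(78 + V(r(-4, 5))) = -86*(78 + (3 + 54*(-4)*5)³) = -86*(78 + (3 - 1080)³) = -86*(78 + (-1077)³) = -86*(78 - 1249243533) = -86*(-1249243455) = 107434937130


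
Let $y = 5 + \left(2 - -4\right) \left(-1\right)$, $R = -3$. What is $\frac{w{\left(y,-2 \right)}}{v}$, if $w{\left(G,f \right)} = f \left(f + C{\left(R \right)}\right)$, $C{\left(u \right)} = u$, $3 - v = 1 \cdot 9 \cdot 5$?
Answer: $- \frac{5}{21} \approx -0.2381$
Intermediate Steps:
$v = -42$ ($v = 3 - 1 \cdot 9 \cdot 5 = 3 - 9 \cdot 5 = 3 - 45 = -42$)
$y = -1$ ($y = 5 + \left(2 + 4\right) \left(-1\right) = 5 + 6 \left(-1\right) = 5 - 6 = -1$)
$w{\left(G,f \right)} = f \left(-3 + f\right)$ ($w{\left(G,f \right)} = f \left(f - 3\right) = f \left(-3 + f\right)$)
$\frac{w{\left(y,-2 \right)}}{v} = \frac{\left(-2\right) \left(-3 - 2\right)}{-42} = \left(-2\right) \left(-5\right) \left(- \frac{1}{42}\right) = 10 \left(- \frac{1}{42}\right) = - \frac{5}{21}$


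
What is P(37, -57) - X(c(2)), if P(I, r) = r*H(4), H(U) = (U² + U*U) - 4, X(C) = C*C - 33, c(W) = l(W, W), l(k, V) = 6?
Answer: -1599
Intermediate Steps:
c(W) = 6
X(C) = -33 + C² (X(C) = C² - 33 = -33 + C²)
H(U) = -4 + 2*U² (H(U) = (U² + U²) - 4 = 2*U² - 4 = -4 + 2*U²)
P(I, r) = 28*r (P(I, r) = r*(-4 + 2*4²) = r*(-4 + 2*16) = r*(-4 + 32) = r*28 = 28*r)
P(37, -57) - X(c(2)) = 28*(-57) - (-33 + 6²) = -1596 - (-33 + 36) = -1596 - 1*3 = -1596 - 3 = -1599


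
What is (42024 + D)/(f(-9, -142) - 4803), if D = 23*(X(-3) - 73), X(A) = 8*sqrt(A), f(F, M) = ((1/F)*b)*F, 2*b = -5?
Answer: -80690/9611 - 368*I*sqrt(3)/9611 ≈ -8.3956 - 0.066319*I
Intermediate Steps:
b = -5/2 (b = (1/2)*(-5) = -5/2 ≈ -2.5000)
f(F, M) = -5/2 (f(F, M) = ((1/F)*(-5/2))*F = (-5/2/F)*F = (-5/(2*F))*F = -5/2)
D = -1679 + 184*I*sqrt(3) (D = 23*(8*sqrt(-3) - 73) = 23*(8*(I*sqrt(3)) - 73) = 23*(8*I*sqrt(3) - 73) = 23*(-73 + 8*I*sqrt(3)) = -1679 + 184*I*sqrt(3) ≈ -1679.0 + 318.7*I)
(42024 + D)/(f(-9, -142) - 4803) = (42024 + (-1679 + 184*I*sqrt(3)))/(-5/2 - 4803) = (40345 + 184*I*sqrt(3))/(-9611/2) = (40345 + 184*I*sqrt(3))*(-2/9611) = -80690/9611 - 368*I*sqrt(3)/9611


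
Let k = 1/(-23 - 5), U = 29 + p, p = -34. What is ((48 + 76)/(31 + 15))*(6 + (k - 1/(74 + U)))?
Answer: 356345/22218 ≈ 16.039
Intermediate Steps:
U = -5 (U = 29 - 34 = -5)
k = -1/28 (k = 1/(-28) = -1/28 ≈ -0.035714)
((48 + 76)/(31 + 15))*(6 + (k - 1/(74 + U))) = ((48 + 76)/(31 + 15))*(6 + (-1/28 - 1/(74 - 5))) = (124/46)*(6 + (-1/28 - 1/69)) = (124*(1/46))*(6 + (-1/28 - 1*1/69)) = 62*(6 + (-1/28 - 1/69))/23 = 62*(6 - 97/1932)/23 = (62/23)*(11495/1932) = 356345/22218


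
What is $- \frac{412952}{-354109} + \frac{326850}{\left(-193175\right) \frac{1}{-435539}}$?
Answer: $\frac{2016383720344678}{2736200243} \approx 7.3693 \cdot 10^{5}$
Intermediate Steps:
$- \frac{412952}{-354109} + \frac{326850}{\left(-193175\right) \frac{1}{-435539}} = \left(-412952\right) \left(- \frac{1}{354109}\right) + \frac{326850}{\left(-193175\right) \left(- \frac{1}{435539}\right)} = \frac{412952}{354109} + \frac{326850}{\frac{193175}{435539}} = \frac{412952}{354109} + 326850 \cdot \frac{435539}{193175} = \frac{412952}{354109} + \frac{5694236886}{7727} = \frac{2016383720344678}{2736200243}$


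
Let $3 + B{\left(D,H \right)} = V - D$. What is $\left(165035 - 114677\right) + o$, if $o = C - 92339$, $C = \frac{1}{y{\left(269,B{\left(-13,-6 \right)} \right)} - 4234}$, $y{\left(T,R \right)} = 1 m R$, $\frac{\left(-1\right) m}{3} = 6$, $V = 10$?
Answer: $- \frac{192860715}{4594} \approx -41981.0$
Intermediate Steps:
$B{\left(D,H \right)} = 7 - D$ ($B{\left(D,H \right)} = -3 - \left(-10 + D\right) = 7 - D$)
$m = -18$ ($m = \left(-3\right) 6 = -18$)
$y{\left(T,R \right)} = - 18 R$ ($y{\left(T,R \right)} = 1 \left(-18\right) R = - 18 R$)
$C = - \frac{1}{4594}$ ($C = \frac{1}{- 18 \left(7 - -13\right) - 4234} = \frac{1}{- 18 \left(7 + 13\right) - 4234} = \frac{1}{\left(-18\right) 20 - 4234} = \frac{1}{-360 - 4234} = \frac{1}{-4594} = - \frac{1}{4594} \approx -0.00021768$)
$o = - \frac{424205367}{4594}$ ($o = - \frac{1}{4594} - 92339 = - \frac{424205367}{4594} \approx -92339.0$)
$\left(165035 - 114677\right) + o = \left(165035 - 114677\right) - \frac{424205367}{4594} = 50358 - \frac{424205367}{4594} = - \frac{192860715}{4594}$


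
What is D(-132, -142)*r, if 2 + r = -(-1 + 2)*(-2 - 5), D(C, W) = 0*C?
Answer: 0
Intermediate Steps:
D(C, W) = 0
r = 5 (r = -2 - (-1 + 2)*(-2 - 5) = -2 - (-7) = -2 - 1*(-7) = -2 + 7 = 5)
D(-132, -142)*r = 0*5 = 0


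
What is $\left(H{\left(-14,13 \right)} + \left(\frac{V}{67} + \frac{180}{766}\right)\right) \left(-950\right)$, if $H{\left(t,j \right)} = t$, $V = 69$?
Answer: $\frac{310457150}{25661} \approx 12098.0$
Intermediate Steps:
$\left(H{\left(-14,13 \right)} + \left(\frac{V}{67} + \frac{180}{766}\right)\right) \left(-950\right) = \left(-14 + \left(\frac{69}{67} + \frac{180}{766}\right)\right) \left(-950\right) = \left(-14 + \left(69 \cdot \frac{1}{67} + 180 \cdot \frac{1}{766}\right)\right) \left(-950\right) = \left(-14 + \left(\frac{69}{67} + \frac{90}{383}\right)\right) \left(-950\right) = \left(-14 + \frac{32457}{25661}\right) \left(-950\right) = \left(- \frac{326797}{25661}\right) \left(-950\right) = \frac{310457150}{25661}$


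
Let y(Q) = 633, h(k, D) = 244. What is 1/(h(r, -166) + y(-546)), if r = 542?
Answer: 1/877 ≈ 0.0011403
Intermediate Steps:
1/(h(r, -166) + y(-546)) = 1/(244 + 633) = 1/877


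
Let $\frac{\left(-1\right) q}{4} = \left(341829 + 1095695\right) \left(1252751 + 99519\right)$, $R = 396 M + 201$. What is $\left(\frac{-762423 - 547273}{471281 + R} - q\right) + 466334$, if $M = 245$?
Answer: $\frac{2210245607106328906}{284251} \approx 7.7757 \cdot 10^{12}$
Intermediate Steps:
$R = 97221$ ($R = 396 \cdot 245 + 201 = 97020 + 201 = 97221$)
$q = -7775682317920$ ($q = - 4 \left(341829 + 1095695\right) \left(1252751 + 99519\right) = - 4 \cdot 1437524 \cdot 1352270 = \left(-4\right) 1943920579480 = -7775682317920$)
$\left(\frac{-762423 - 547273}{471281 + R} - q\right) + 466334 = \left(\frac{-762423 - 547273}{471281 + 97221} - -7775682317920\right) + 466334 = \left(- \frac{1309696}{568502} + 7775682317920\right) + 466334 = \left(\left(-1309696\right) \frac{1}{568502} + 7775682317920\right) + 466334 = \left(- \frac{654848}{284251} + 7775682317920\right) + 466334 = \frac{2210245474550423072}{284251} + 466334 = \frac{2210245607106328906}{284251}$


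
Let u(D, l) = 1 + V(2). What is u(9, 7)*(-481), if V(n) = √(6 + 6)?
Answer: -481 - 962*√3 ≈ -2147.2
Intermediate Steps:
V(n) = 2*√3 (V(n) = √12 = 2*√3)
u(D, l) = 1 + 2*√3
u(9, 7)*(-481) = (1 + 2*√3)*(-481) = -481 - 962*√3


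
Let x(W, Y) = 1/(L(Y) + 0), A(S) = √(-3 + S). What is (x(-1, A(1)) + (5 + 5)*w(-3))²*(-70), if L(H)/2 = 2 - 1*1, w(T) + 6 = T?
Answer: -1121435/2 ≈ -5.6072e+5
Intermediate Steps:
w(T) = -6 + T
L(H) = 2 (L(H) = 2*(2 - 1*1) = 2*(2 - 1) = 2*1 = 2)
x(W, Y) = ½ (x(W, Y) = 1/(2 + 0) = 1/2 = ½)
(x(-1, A(1)) + (5 + 5)*w(-3))²*(-70) = (½ + (5 + 5)*(-6 - 3))²*(-70) = (½ + 10*(-9))²*(-70) = (½ - 90)²*(-70) = (-179/2)²*(-70) = (32041/4)*(-70) = -1121435/2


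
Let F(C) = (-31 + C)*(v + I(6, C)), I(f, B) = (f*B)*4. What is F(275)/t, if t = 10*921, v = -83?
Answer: 795074/4605 ≈ 172.65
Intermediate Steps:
I(f, B) = 4*B*f (I(f, B) = (B*f)*4 = 4*B*f)
F(C) = (-83 + 24*C)*(-31 + C) (F(C) = (-31 + C)*(-83 + 4*C*6) = (-31 + C)*(-83 + 24*C) = (-83 + 24*C)*(-31 + C))
t = 9210
F(275)/t = (2573 - 827*275 + 24*275²)/9210 = (2573 - 227425 + 24*75625)*(1/9210) = (2573 - 227425 + 1815000)*(1/9210) = 1590148*(1/9210) = 795074/4605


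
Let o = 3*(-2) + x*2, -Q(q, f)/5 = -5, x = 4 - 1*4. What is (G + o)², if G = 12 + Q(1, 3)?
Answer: 961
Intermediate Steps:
x = 0 (x = 4 - 4 = 0)
Q(q, f) = 25 (Q(q, f) = -5*(-5) = 25)
G = 37 (G = 12 + 25 = 37)
o = -6 (o = 3*(-2) + 0*2 = -6 + 0 = -6)
(G + o)² = (37 - 6)² = 31² = 961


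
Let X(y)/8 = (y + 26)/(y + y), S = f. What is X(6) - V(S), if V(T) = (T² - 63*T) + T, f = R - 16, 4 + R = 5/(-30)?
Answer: -58885/36 ≈ -1635.7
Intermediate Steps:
R = -25/6 (R = -4 + 5/(-30) = -4 + 5*(-1/30) = -4 - ⅙ = -25/6 ≈ -4.1667)
f = -121/6 (f = -25/6 - 16 = -121/6 ≈ -20.167)
S = -121/6 ≈ -20.167
V(T) = T² - 62*T
X(y) = 4*(26 + y)/y (X(y) = 8*((y + 26)/(y + y)) = 8*((26 + y)/((2*y))) = 8*((26 + y)*(1/(2*y))) = 8*((26 + y)/(2*y)) = 4*(26 + y)/y)
X(6) - V(S) = (4 + 104/6) - (-121)*(-62 - 121/6)/6 = (4 + 104*(⅙)) - (-121)*(-493)/(6*6) = (4 + 52/3) - 1*59653/36 = 64/3 - 59653/36 = -58885/36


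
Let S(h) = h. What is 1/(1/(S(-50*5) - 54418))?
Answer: -54668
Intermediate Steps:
1/(1/(S(-50*5) - 54418)) = 1/(1/(-50*5 - 54418)) = 1/(1/(-250 - 54418)) = 1/(1/(-54668)) = 1/(-1/54668) = -54668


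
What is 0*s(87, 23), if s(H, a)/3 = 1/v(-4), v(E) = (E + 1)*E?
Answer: 0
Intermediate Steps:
v(E) = E*(1 + E) (v(E) = (1 + E)*E = E*(1 + E))
s(H, a) = ¼ (s(H, a) = 3/((-4*(1 - 4))) = 3/((-4*(-3))) = 3/12 = 3*(1/12) = ¼)
0*s(87, 23) = 0*(¼) = 0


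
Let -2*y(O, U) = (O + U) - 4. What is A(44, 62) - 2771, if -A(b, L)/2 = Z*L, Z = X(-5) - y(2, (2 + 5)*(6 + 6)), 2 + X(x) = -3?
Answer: -7235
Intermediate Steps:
X(x) = -5 (X(x) = -2 - 3 = -5)
y(O, U) = 2 - O/2 - U/2 (y(O, U) = -((O + U) - 4)/2 = -(-4 + O + U)/2 = 2 - O/2 - U/2)
Z = 36 (Z = -5 - (2 - ½*2 - (2 + 5)*(6 + 6)/2) = -5 - (2 - 1 - 7*12/2) = -5 - (2 - 1 - ½*84) = -5 - (2 - 1 - 42) = -5 - 1*(-41) = -5 + 41 = 36)
A(b, L) = -72*L
A(44, 62) - 2771 = -72*62 - 2771 = -4464 - 2771 = -7235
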